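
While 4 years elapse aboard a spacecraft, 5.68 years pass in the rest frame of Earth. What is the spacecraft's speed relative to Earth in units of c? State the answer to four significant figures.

γ = Δt/Δτ = 5.68/4 = 1.42.
β = √(1 − 1/γ²) = √(1 − 0.495933) = √0.504067 = 0.7100.

0.7100c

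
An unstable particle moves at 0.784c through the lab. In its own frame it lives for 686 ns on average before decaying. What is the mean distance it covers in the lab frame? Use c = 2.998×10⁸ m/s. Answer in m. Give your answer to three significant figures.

260 m

Lorentz factor: γ = (1 − 0.614656)^(−1/2) = 1.6109.
Lab-frame lifetime: Δt = γτ = 1.6109 × 686 ns = 1105.1 ns.
Distance: d = vΔt = 0.784 × 2.998×10⁸ m/s × 1.1051×10^-6 s = 260 m.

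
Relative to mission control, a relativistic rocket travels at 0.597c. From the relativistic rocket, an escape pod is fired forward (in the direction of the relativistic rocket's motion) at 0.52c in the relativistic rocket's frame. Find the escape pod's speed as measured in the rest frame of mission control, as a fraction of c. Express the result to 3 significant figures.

0.852c

Relativistic velocity addition: u = (u' + v)/(1 + u'v/c²), with u' = 0.52c and v = 0.597c.
Numerator: 0.52 + 0.597 = 1.117. Denominator: 1 + (0.52)(0.597) = 1.31044.
u = 1.117/1.31044 = 0.85239, so the speed is 0.852c.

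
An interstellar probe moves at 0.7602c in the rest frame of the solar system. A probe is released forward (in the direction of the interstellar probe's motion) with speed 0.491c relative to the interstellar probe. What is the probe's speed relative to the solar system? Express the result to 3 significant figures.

Relativistic velocity addition: u = (u' + v)/(1 + u'v/c²), with u' = 0.491c and v = 0.7602c.
Numerator: 0.491 + 0.7602 = 1.2512. Denominator: 1 + (0.491)(0.7602) = 1.3732582.
u = 1.2512/1.3732582 = 0.91112, so the speed is 0.911c.

0.911c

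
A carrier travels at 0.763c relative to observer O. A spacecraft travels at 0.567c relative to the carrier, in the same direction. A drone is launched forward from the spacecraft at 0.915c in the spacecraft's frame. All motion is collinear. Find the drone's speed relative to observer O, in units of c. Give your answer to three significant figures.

0.997c

First combine the drone and spacecraft (S''→S'): u₁ = (0.915 + 0.567)/(1 + 0.915×0.567) = 1.482/1.518805 = 0.97577.
Then combine with the carrier (S'→S): u = (0.97577 + 0.763)/(1 + 0.97577×0.763) = 1.73877/1.74451251 = 0.99671.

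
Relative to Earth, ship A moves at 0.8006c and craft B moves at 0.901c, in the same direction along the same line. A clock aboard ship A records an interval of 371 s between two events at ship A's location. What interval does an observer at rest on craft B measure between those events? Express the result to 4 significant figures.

Speed of ship A in craft B's frame: u = (v_A − v_B)/(1 − v_A v_B/c²) = (0.8006 − 0.901)/(1 − 0.8006×0.901) = −0.1004/0.2786594 = −0.3603; |u| = 0.3603c.
At |u| = 0.3603c, γ = (1 − 0.129816)^(−1/2) = 1.072.
Ship A's interval is proper; time dilation gives Δt_B = γΔτ = 1.072 × 371 s = 397.7 s.

397.7 s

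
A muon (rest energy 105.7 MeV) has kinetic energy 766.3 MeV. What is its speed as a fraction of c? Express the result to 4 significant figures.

0.9926c

K = (γ−1)mc², so γ = 1 + 766.3/105.7 = 8.2498.
Then v/c = √(1 − γ⁻²) = √(1 − 0.0146931) = √0.9853069 = 0.9926.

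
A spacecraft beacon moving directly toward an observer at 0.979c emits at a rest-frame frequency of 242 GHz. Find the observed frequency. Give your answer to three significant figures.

Relativistic Doppler (source moving toward): f_obs = f_src · √((1+β)/(1−β)).
With β = 0.979: factor = √(1.979/0.021) = 9.7076.
f_obs = 242 × 9.7076 = 2350 GHz.

2350 GHz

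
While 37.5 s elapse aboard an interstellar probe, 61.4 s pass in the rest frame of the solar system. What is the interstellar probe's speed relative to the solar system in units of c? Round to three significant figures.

γ = Δt/Δτ = 61.4/37.5 = 1.6373.
β = √(1 − 1/γ²) = √(1 − 0.37303) = √0.62697 = 0.792.

0.792c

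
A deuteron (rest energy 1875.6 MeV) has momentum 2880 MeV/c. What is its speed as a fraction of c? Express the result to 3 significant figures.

βγ = pc/(mc²) = 2880/1875.6 = 1.5355.
Since γ² = 1 + (βγ)² = 3.35776, γ = √3.35776 = 1.83242, and β = (βγ)/γ = 1.5355/1.83242 = 0.838.

0.838c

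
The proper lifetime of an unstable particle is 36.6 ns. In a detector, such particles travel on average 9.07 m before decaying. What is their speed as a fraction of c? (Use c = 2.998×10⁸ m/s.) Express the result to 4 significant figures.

d = βγcτ ⇒ βγ = d/(cτ) = 9.070 m / (10.97268 m) = 0.8266.
β = (βγ)/√(1+(βγ)²) = 0.8266/√1.683268 = 0.6371.

0.6371c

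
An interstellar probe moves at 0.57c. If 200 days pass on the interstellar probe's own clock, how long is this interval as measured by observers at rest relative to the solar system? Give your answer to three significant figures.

With β = 0.57, γ = 1/√(1 − 0.57²) = 1/√0.6751 = 1.2171.
Time dilation: Δt = γ·Δτ = 1.2171 × 200 = 243 days.

243 days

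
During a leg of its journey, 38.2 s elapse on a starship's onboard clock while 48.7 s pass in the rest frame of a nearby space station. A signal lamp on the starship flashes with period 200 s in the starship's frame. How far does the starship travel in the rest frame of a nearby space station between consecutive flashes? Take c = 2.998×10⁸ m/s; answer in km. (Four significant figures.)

4.741×10^7 km

The time-dilation ratio gives γ = 48.7/38.2 = 1.27487.
β = √(1 − 1/γ²) = 0.62026. Lab-frame period = γτ = 1.27487×200 s = 254.97 s. Distance = βc × γτ = 0.62026 × 2.998×10⁸ m/s × 254.97 s = 4.7413×10^10 m = 4.741×10^7 km.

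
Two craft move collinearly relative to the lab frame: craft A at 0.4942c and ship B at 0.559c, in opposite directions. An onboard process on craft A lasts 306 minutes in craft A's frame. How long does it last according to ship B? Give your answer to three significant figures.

Transform craft A's velocity into ship B's frame: (0.4942 + 0.559)/(1 + 0.4942·0.559) = 1.0532/1.2762578, so the relative speed is 0.82523c.
γ for this relative speed: γ = 1/√(1 − 0.681005) = 1.7705.
Craft A's interval is proper; time dilation gives Δt_B = γΔτ = 1.7705 × 306 minutes = 542 minutes.

542 minutes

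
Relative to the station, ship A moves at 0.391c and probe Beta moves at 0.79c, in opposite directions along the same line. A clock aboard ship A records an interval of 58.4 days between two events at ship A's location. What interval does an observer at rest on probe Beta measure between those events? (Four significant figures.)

The velocity of ship A relative to probe Beta is (0.391 + 0.79)c / (1 + 0.391×0.79) = 0.90229c; relative speed 0.90229c.
At |u| = 0.90229c, γ = (1 − 0.814127)^(−1/2) = 2.3195.
The clock on ship A records proper time, so probe Beta measures Δt = γΔτ = 2.3195 × 58.4 = 135.5 days.

135.5 days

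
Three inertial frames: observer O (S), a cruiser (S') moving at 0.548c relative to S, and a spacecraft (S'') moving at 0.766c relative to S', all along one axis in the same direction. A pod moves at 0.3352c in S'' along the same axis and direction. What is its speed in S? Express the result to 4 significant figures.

Apply u = (u'+v)/(1+u'v) twice. Pod in the cruiser frame: (0.3352+0.766)/(1+0.3352·0.766) = 1.1012/1.2567632 = 0.87622c.
That velocity, transformed to the rest frame of observer O: (0.87622+0.548)/(1+0.87622·0.548) = 1.42422/1.48016856 = 0.9622c.

0.9622c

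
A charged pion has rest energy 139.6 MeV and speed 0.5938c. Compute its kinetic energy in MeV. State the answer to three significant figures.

With β = 0.5938, γ = 1/√(1 − 0.5938²) = 1/√0.64740156 = 1.24283.
Kinetic energy: K = (γ − 1)mc² = (1.24283 − 1) × 139.6 MeV = 0.24283 × 139.6 = 33.9 MeV.

33.9 MeV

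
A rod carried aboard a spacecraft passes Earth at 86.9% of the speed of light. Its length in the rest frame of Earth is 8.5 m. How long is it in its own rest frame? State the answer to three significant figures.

γ = 1/√(1 − β²) = 1/√(1 − 0.755161) = 1/√0.244839 = 1/0.494812 = 2.021.
Proper length: L₀ = γ·L = 2.021 × 8.5 = 17.2 m.

17.2 m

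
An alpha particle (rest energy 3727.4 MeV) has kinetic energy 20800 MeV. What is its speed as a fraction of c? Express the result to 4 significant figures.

γ = 1 + K/(mc²) = 1 + 20800/3727.4 = 6.5803.
β = √(1 − 1/γ²) = √(1 − 0.0230945) = √0.9769055 = 0.9884.

0.9884c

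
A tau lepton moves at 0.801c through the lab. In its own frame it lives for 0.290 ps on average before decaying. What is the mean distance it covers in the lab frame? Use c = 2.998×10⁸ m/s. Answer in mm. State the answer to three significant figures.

0.116 mm

Lorentz factor: γ = (1 − 0.641601)^(−1/2) = 1.6704.
Lab-frame lifetime: Δt = γτ = 1.6704 × 0.290 ps = 0.48442 ps.
Distance: d = vΔt = 0.801 × 2.998×10⁸ m/s × 4.8442×10^-13 s = 1.16×10^-4 m = 0.116 mm.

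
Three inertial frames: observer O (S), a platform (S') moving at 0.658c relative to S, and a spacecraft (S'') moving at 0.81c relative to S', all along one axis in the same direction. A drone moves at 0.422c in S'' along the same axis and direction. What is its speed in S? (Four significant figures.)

0.9826c

Apply u = (u'+v)/(1+u'v) twice. Drone in the platform frame: (0.422+0.81)/(1+0.422·0.81) = 1.232/1.34182 = 0.91816c.
That velocity, transformed to the rest frame of observer O: (0.91816+0.658)/(1+0.91816·0.658) = 1.57616/1.60414928 = 0.98255c.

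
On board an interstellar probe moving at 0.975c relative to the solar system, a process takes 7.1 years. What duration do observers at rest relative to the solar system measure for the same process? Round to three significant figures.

γ = 1/√(1 − β²) = 1/√(1 − 0.950625) = 1/√0.049375 = 4.5004.
Time dilation: Δt = γ·Δτ = 4.5004 × 7.1 = 32.0 years.

32.0 years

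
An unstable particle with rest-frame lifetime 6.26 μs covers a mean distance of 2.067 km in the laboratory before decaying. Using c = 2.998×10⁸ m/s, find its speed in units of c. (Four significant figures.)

0.7404c

Let x = d/(cτ) = 2067 m / (2.998×10⁸ m/s × 6.260×10^-6 s) = 1.1014. Since d = βγcτ, x = βγ = β/√(1−β²).
Solving: β² = x²/(1+x²) = 1.21308/2.21308 = 0.548141, so β = 0.7404.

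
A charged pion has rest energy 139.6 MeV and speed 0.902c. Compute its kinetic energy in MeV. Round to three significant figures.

γ = 1/√(1 − β²) = 1/√(1 − 0.813604) = 1/√0.186396 = 2.3162.
Kinetic energy: K = (γ − 1)mc² = (2.3162 − 1) × 139.6 MeV = 1.3162 × 139.6 = 184 MeV.

184 MeV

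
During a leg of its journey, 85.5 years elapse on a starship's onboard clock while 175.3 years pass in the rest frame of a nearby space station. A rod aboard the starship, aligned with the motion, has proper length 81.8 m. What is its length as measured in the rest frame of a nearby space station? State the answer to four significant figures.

39.90 m

γ = Δt/Δτ = 175.3/85.5 = 2.05029.
The rod contracts by the same γ: 81.8 m / 2.05029 = 39.90 m.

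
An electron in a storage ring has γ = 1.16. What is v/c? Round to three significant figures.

β = √(1 − 1/γ²) = √(1 − 1/1.3456) = √0.256837 = 0.507.

0.507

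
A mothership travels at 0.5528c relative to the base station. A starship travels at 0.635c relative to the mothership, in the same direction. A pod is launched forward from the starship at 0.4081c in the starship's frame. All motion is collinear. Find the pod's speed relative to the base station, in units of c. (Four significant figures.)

First combine the pod and starship (S''→S'): u₁ = (0.4081 + 0.635)/(1 + 0.4081×0.635) = 1.0431/1.2591435 = 0.82842.
Then combine with the mothership (S'→S): u = (0.82842 + 0.5528)/(1 + 0.82842×0.5528) = 1.38122/1.457950576 = 0.94737.

0.9474c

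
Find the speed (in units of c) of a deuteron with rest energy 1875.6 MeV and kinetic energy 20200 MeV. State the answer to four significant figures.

0.9964c

K = (γ−1)mc², so γ = 1 + 20200/1875.6 = 11.77.
Then v/c = √(1 − γ⁻²) = √(1 − 0.0072185) = √0.9927815 = 0.9964.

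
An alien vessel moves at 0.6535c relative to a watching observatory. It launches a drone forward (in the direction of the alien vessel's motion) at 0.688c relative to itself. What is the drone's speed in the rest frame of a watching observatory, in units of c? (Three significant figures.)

0.925c

Relativistic velocity addition: u = (u' + v)/(1 + u'v/c²), with u' = 0.688c and v = 0.6535c.
Numerator: 0.688 + 0.6535 = 1.3415. Denominator: 1 + (0.688)(0.6535) = 1.449608.
u = 1.3415/1.449608 = 0.92542, so the speed is 0.925c.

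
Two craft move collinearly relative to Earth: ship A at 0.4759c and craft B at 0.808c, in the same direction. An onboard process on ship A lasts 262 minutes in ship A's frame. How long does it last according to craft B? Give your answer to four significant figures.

311.2 minutes

The velocity of ship A relative to craft B is (0.4759 − 0.808)c / (1 − 0.4759×0.808) = −0.53959c; relative speed 0.53959c.
At |u| = 0.53959c, γ = (1 − 0.291157)^(−1/2) = 1.1877.
Ship A's interval is proper; time dilation gives Δt_B = γΔτ = 1.1877 × 262 minutes = 311.2 minutes.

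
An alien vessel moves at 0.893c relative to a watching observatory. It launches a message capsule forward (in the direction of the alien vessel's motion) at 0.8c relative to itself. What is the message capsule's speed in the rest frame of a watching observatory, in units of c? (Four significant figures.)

0.9875c

Relativistic velocity addition: u = (u' + v)/(1 + u'v/c²), with u' = 0.8c and v = 0.893c.
Numerator: 0.8 + 0.893 = 1.693. Denominator: 1 + (0.8)(0.893) = 1.7144.
u = 1.693/1.7144 = 0.98752, so the speed is 0.9875c.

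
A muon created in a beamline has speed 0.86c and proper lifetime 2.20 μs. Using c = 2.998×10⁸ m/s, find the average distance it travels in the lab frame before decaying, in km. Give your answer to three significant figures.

Lorentz factor: γ = (1 − 0.7396)^(−1/2) = 1.9597.
Lab-frame lifetime: Δt = γτ = 1.9597 × 2.20 μs = 4.3113 μs.
Distance: d = vΔt = 0.86 × 2.998×10⁸ m/s × 4.3113×10^-6 s = 1110 m = 1.11 km.

1.11 km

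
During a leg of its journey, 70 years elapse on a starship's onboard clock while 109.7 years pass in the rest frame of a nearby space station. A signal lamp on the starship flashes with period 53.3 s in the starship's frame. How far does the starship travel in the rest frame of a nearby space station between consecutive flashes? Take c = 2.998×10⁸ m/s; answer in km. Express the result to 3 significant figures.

1.93×10^7 km

The time-dilation ratio gives γ = 109.7/70 = 1.56714.
β = √(1 − 1/γ²) = 0.76995. Lab-frame period = γτ = 1.56714×53.3 s = 83.529 s. Distance = βc × γτ = 0.76995 × 2.998×10⁸ m/s × 83.529 s = 1.9281×10^10 m = 1.93×10^7 km.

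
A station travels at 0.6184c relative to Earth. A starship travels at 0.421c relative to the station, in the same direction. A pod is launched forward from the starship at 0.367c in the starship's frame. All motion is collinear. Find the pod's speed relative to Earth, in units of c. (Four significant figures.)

First combine the pod and starship (S''→S'): u₁ = (0.367 + 0.421)/(1 + 0.367×0.421) = 0.788/1.154507 = 0.68254.
Then combine with the station (S'→S): u = (0.68254 + 0.6184)/(1 + 0.68254×0.6184) = 1.30094/1.422082736 = 0.91481.

0.9148c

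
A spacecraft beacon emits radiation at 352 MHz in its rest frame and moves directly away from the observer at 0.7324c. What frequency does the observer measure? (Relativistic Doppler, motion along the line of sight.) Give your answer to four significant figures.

138.3 MHz

Relativistic Doppler (source moving away): f_obs = f_src · √((1−β)/(1+β)).
With β = 0.7324: factor = √(0.2676/1.7324) = 0.39302.
f_obs = 352 × 0.39302 = 138.3 MHz.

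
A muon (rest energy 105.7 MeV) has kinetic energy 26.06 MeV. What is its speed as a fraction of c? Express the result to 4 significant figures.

0.5970c

γ = 1 + K/(mc²) = 1 + 26.06/105.7 = 1.2465.
β = √(1 − 1/γ²) = √(1 − 0.643599) = √0.356401 = 0.5970.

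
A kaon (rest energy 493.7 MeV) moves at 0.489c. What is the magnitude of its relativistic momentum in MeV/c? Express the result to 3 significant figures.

γ = 1/√(1 − β²) = 1/√(1 − 0.239121) = 1/√0.760879 = 1/0.872284 = 1.1464.
Momentum: p = γβ·mc = 1.1464 × 0.489 × 493.7 MeV/c = 277 MeV/c.

277 MeV/c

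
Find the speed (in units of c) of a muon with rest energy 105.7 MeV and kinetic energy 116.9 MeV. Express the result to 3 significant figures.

0.880c

K = (γ−1)mc², so γ = 1 + 116.9/105.7 = 2.106.
Then v/c = √(1 − γ⁻²) = √(1 − 0.225467) = √0.774533 = 0.880.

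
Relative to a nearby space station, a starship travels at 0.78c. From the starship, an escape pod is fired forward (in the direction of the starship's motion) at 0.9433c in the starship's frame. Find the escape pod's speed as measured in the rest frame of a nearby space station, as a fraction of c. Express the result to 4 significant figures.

In units of c, u = (u' + v)/(1 + u'v) with u' = 0.9433 and v = 0.78.
Numerator: 0.9433 + 0.78 = 1.7233. Denominator: 1 + (0.9433)(0.78) = 1.735774.
u = 1.7233/1.735774 = 0.99281, so the speed is 0.9928c.

0.9928c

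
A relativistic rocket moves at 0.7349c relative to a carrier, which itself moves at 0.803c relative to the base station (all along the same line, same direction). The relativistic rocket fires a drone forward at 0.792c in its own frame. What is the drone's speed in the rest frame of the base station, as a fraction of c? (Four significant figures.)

0.9961c

First combine the drone and relativistic rocket (S''→S'): u₁ = (0.792 + 0.7349)/(1 + 0.792×0.7349) = 1.5269/1.5820408 = 0.96515.
Then combine with the carrier (S'→S): u = (0.96515 + 0.803)/(1 + 0.96515×0.803) = 1.76815/1.77501545 = 0.99613.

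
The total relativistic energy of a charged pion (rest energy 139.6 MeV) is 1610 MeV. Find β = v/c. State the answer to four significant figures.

Total energy E = γmc² gives γ = 1610/139.6 = 11.533.
Hence β = √(1 − 1/γ²) = √(1 − 0.00751823) = √0.99248177 = 0.9962.

0.9962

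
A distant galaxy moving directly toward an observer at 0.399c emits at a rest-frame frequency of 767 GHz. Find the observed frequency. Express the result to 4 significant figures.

1170 GHz

Relativistic Doppler (source moving toward): f_obs = f_src · √((1+β)/(1−β)).
With β = 0.399: factor = √(1.399/0.601) = 1.5257.
f_obs = 767 × 1.5257 = 1170 GHz.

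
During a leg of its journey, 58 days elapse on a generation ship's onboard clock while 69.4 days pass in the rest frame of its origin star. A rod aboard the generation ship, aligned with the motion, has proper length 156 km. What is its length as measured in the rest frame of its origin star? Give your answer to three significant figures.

130 km

From Δt = γΔτ: γ = 69.4/58 = 1.19655.
L = L₀/γ = 156/1.19655 = 130 km.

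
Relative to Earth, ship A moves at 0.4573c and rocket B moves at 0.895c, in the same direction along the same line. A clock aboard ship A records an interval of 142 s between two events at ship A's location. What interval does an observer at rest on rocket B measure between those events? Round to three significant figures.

211 s

The velocity of ship A relative to rocket B is (0.4573 − 0.895)c / (1 − 0.4573×0.895) = −0.74096c; relative speed 0.74096c.
At |u| = 0.74096c, γ = (1 − 0.549022)^(−1/2) = 1.4891.
The clock on ship A records proper time, so rocket B measures Δt = γΔτ = 1.4891 × 142 = 211 s.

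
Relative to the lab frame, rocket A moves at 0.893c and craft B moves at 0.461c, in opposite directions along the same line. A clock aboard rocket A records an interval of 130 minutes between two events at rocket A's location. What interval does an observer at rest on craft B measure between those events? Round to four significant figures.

The velocity of rocket A relative to craft B is (0.893 + 0.461)c / (1 + 0.893×0.461) = 0.95915c; relative speed 0.95915c.
γ for this relative speed: γ = 1/√(1 − 0.919969) = 3.5348.
Rocket A's interval is proper; time dilation gives Δt_B = γΔτ = 3.5348 × 130 minutes = 459.5 minutes.

459.5 minutes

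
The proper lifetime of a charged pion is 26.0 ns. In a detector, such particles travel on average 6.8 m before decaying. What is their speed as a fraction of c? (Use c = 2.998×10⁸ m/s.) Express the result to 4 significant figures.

Lab distance = (lab lifetime)·v = γτ·βc, so βγ = d/(cτ) = 6.800/(2.998×10⁸ × 2.600×10^-8) = 0.87238.
With βγ = 0.87238: γ² = 1 + (βγ)² = 1.761047, and β = (βγ)/γ = 0.87238/1.32704 = 0.6574.

0.6574c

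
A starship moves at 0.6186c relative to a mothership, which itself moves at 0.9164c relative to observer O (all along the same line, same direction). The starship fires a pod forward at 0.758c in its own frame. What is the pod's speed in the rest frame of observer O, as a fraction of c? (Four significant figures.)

0.9972c

First combine the pod and starship (S''→S'): u₁ = (0.758 + 0.6186)/(1 + 0.758×0.6186) = 1.3766/1.4688988 = 0.93716.
Then combine with the mothership (S'→S): u = (0.93716 + 0.9164)/(1 + 0.93716×0.9164) = 1.85356/1.858813424 = 0.99717.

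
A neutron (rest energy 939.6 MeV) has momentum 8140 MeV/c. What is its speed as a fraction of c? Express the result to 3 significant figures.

βγ = pc/(mc²) = 8140/939.6 = 8.6633.
Since γ² = 1 + (βγ)² = 76.0528, γ = √76.0528 = 8.72083, and β = (βγ)/γ = 8.6633/8.72083 = 0.993.

0.993c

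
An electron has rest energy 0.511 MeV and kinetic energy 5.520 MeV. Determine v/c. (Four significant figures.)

γ = 1 + K/(mc²) = 1 + 5.520/0.511 = 11.802.
β = √(1 − 1/γ²) = √(1 − 0.00717941) = √0.99282059 = 0.9964.

0.9964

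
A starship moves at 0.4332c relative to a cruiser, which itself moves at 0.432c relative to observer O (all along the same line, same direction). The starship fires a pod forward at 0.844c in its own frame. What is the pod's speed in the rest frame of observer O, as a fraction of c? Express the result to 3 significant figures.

0.974c

Apply u = (u'+v)/(1+u'v) twice. Pod in the cruiser frame: (0.844+0.4332)/(1+0.844·0.4332) = 1.2772/1.3656208 = 0.93525c.
That velocity, transformed to the rest frame of observer O: (0.93525+0.432)/(1+0.93525·0.432) = 1.36725/1.404028 = 0.97381c.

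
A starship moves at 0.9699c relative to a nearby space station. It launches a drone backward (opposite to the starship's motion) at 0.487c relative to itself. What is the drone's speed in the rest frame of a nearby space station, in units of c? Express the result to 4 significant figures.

In units of c, u = (u' + v)/(1 + u'v) with u' = −0.487 and v = 0.9699.
Numerator: −0.487 + 0.9699 = 0.4829. Denominator: 1 + (−0.487)(0.9699) = 0.5276587.
u = 0.4829/0.5276587 = 0.91517, so the speed is 0.9152c.

0.9152c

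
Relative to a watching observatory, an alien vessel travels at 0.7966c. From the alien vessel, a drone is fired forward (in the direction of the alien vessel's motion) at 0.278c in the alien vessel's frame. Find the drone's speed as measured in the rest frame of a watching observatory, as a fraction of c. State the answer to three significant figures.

In units of c, u = (u' + v)/(1 + u'v) with u' = 0.278 and v = 0.7966.
Numerator: 0.278 + 0.7966 = 1.0746. Denominator: 1 + (0.278)(0.7966) = 1.2214548.
u = 1.0746/1.2214548 = 0.87977, so the speed is 0.880c.

0.880c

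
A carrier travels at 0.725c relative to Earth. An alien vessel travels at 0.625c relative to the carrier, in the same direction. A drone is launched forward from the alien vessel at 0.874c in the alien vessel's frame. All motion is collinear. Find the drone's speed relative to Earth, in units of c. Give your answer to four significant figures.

Apply u = (u'+v)/(1+u'v) twice. Drone in the carrier frame: (0.874+0.625)/(1+0.874·0.625) = 1.499/1.54625 = 0.96944c.
That velocity, transformed to the rest frame of Earth: (0.96944+0.725)/(1+0.96944·0.725) = 1.69444/1.702844 = 0.99506c.

0.9951c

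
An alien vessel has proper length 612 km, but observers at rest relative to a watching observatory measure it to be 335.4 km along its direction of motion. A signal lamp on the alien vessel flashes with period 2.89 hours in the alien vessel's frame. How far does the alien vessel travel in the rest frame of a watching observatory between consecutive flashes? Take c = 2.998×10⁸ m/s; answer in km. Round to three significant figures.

γ = L₀/L = 612/335.4 = 1.82469.
β = √(1 − 1/γ²) = 0.83645. Lab-frame period = γτ = 1.82469×2.89 hours = 5.2734 hours. Distance = βc × γτ = 0.83645 × 2.998×10⁸ m/s × 18984.24 s = 4.7606×10^12 m = 4.76×10^9 km.

4.76×10^9 km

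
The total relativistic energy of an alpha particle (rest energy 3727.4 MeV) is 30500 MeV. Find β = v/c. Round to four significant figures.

0.9925

Total energy E = γmc² gives γ = 30500/3727.4 = 8.1826.
Hence β = √(1 − 1/γ²) = √(1 − 0.0149354) = √0.9850646 = 0.9925.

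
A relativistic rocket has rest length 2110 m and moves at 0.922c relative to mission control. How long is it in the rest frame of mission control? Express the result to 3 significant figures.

817 m

β² = 0.850084, so γ = 1/√0.149916 = 2.5827.
Length contraction: L = L₀/γ = 2110/2.5827 = 817 m.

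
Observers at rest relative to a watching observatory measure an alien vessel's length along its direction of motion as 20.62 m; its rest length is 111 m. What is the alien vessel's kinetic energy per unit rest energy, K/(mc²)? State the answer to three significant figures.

4.38

From L = L₀/γ: γ = 111/20.62 = 5.38312.
Since K = (γ−1)mc², K/(mc²) = 5.38312 − 1 = 4.38.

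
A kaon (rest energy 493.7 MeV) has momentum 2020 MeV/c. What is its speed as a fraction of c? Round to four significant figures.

pc/(mc²) = 2020/493.7 = 4.0916 = βγ = β/√(1−β²).
So β² = x²/(1 + x²) with x = 4.0916: x² = 16.7412, β² = 16.7412/17.7412 = 0.943634, β = 0.9714.

0.9714c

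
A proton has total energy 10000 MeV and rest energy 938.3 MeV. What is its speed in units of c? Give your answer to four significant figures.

γ = E/(mc²) = 10000/938.3 = 10.658.
β = √(1 − 1/γ²) = √(1 − 0.00880336) = √0.99119664 = 0.9956.

0.9956c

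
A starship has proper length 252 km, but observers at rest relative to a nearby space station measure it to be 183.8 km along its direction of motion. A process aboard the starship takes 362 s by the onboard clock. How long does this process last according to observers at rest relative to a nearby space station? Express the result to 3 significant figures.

496 s

Length contraction gives γ = L₀/L = 252/183.8 = 1.37106.
Δt = γΔτ = 1.37106 × 362 = 496 s.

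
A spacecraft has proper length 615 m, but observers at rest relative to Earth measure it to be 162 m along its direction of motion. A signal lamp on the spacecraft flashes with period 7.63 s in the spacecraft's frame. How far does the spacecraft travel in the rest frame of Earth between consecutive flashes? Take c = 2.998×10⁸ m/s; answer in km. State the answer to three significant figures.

8.38×10^6 km

γ = L₀/L = 615/162 = 3.7963.
β = √(1 − 1/γ²) = 0.96468. Lab-frame period = γτ = 3.7963×7.63 s = 28.966 s. Distance = βc × γτ = 0.96468 × 2.998×10⁸ m/s × 28.966 s = 8.3773×10^9 m = 8.38×10^6 km.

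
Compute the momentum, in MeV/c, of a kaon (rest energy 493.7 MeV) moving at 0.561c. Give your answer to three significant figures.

With β = 0.561, γ = 1/√(1 − 0.561²) = 1/√0.685279 = 1.208.
Momentum: p = γβ·mc = 1.208 × 0.561 × 493.7 MeV/c = 335 MeV/c.

335 MeV/c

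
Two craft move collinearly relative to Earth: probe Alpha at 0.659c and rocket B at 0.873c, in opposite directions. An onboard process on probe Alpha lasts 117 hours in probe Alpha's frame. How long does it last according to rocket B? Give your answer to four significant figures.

Speed of probe Alpha in rocket B's frame: u = (v_A + v_B)/(1 + v_A v_B/c²) = (0.659 + 0.873)/(1 + 0.659×0.873) = 1.532/1.575307 = 0.97251; |u| = 0.97251c.
γ for this relative speed: γ = 1/√(1 − 0.945776) = 4.2944.
The clock on probe Alpha records proper time, so rocket B measures Δt = γΔτ = 4.2944 × 117 = 502.4 hours.

502.4 hours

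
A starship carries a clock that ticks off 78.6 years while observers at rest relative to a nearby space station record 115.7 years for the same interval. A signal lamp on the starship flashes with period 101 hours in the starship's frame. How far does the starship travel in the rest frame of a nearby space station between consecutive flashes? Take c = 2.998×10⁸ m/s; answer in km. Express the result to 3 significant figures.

From Δt = γΔτ: γ = 115.7/78.6 = 1.47201.
β = √(1 − 1/γ²) = 0.73382. Lab-frame period = γτ = 1.47201×101 hours = 148.67 hours. Distance = βc × γτ = 0.73382 × 2.998×10⁸ m/s × 535212 s = 1.1775×10^14 m = 1.18×10^11 km.

1.18×10^11 km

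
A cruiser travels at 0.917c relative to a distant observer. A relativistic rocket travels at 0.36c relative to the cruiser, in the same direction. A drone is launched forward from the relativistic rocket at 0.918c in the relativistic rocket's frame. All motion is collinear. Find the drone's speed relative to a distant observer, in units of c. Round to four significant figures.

Compose velocities in two stages. Stage 1 (into S'): u₁ = (0.918+0.36)/(1+0.918×0.36) = 0.96056.
Stage 2 (into S): u = (0.96056+0.917)/(1+0.96056×0.917) = 0.99826, so the speed is 0.9983c.

0.9983c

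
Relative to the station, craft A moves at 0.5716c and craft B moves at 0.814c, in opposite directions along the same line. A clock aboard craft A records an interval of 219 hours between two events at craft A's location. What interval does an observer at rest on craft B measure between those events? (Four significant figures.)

673.3 hours

The velocity of craft A relative to craft B is (0.5716 + 0.814)c / (1 + 0.5716×0.814) = 0.94562c; relative speed 0.94562c.
At |u| = 0.94562c, γ = (1 − 0.894197)^(−1/2) = 3.0743.
Craft A's interval is proper; time dilation gives Δt_B = γΔτ = 3.0743 × 219 hours = 673.3 hours.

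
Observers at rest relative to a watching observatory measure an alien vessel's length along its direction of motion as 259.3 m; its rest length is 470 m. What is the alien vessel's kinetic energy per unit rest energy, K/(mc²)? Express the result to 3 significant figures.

From L = L₀/γ: γ = 470/259.3 = 1.81257.
Since K = (γ−1)mc², K/(mc²) = 1.81257 − 1 = 0.813.

0.813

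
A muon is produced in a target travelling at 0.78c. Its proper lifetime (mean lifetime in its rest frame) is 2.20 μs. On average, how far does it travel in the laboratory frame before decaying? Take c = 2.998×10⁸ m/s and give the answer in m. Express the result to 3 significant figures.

β² = 0.6084, so γ = 1/√0.3916 = 1.598.
Lab-frame lifetime: Δt = γτ = 1.598 × 2.20 μs = 3.5156 μs.
Distance: d = vΔt = 0.78 × 2.998×10⁸ m/s × 3.5156×10^-6 s = 822 m.

822 m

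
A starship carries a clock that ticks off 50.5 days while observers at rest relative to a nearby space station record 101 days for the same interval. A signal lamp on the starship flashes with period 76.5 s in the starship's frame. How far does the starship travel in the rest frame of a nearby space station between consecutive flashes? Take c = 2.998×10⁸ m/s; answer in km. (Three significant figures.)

From Δt = γΔτ: γ = 101/50.5 = 2.
β = √(1 − 1/γ²) = 0.86603. Lab-frame period = γτ = 2×76.5 s = 153 s. Distance = βc × γτ = 0.86603 × 2.998×10⁸ m/s × 153 s = 3.9724×10^10 m = 3.97×10^7 km.

3.97×10^7 km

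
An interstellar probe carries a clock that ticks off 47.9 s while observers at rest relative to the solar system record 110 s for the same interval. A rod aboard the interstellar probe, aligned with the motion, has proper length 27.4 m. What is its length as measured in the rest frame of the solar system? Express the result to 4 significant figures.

11.93 m

The time-dilation ratio gives γ = 110/47.9 = 2.29645.
The rod contracts by the same γ: 27.4 m / 2.29645 = 11.93 m.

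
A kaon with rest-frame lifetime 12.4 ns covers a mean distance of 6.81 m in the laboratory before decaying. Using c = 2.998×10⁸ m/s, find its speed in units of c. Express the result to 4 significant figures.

d = βγcτ ⇒ βγ = d/(cτ) = 6.810 m / (3.71752 m) = 1.8319.
β = (βγ)/√(1+(βγ)²) = 1.8319/√4.35586 = 0.8777.

0.8777c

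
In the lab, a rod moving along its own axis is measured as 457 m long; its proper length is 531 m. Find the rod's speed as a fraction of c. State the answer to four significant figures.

Length contraction gives γ = L₀/L = 531/457 = 1.1619.
β = √(1 − 1/γ²) = √0.259266 = 0.5092.

0.5092c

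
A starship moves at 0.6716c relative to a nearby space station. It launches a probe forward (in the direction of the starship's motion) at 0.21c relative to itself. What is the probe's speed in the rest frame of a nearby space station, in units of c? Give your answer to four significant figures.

In units of c, u = (u' + v)/(1 + u'v) with u' = 0.21 and v = 0.6716.
Numerator: 0.21 + 0.6716 = 0.8816. Denominator: 1 + (0.21)(0.6716) = 1.141036.
u = 0.8816/1.141036 = 0.77263, so the speed is 0.7726c.

0.7726c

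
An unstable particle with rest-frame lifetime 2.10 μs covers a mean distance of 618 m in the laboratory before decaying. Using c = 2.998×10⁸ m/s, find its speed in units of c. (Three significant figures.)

0.701c

Let x = d/(cτ) = 618.0 m / (2.998×10⁸ m/s × 2.100×10^-6 s) = 0.98161. Since d = βγcτ, x = βγ = β/√(1−β²).
Solving: β² = x²/(1+x²) = 0.963558/1.963558 = 0.49072, so β = 0.701.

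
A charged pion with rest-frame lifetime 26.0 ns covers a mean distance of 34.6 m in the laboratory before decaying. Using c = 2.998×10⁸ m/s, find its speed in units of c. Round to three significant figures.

0.976c

Let x = d/(cτ) = 34.60 m / (2.998×10⁸ m/s × 2.600×10^-8 s) = 4.4389. Since d = βγcτ, x = βγ = β/√(1−β²).
Solving: β² = x²/(1+x²) = 19.7038/20.7038 = 0.9517, so β = 0.976.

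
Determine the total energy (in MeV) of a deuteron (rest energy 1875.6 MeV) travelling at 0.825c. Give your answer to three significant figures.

With β = 0.825, γ = 1/√(1 − 0.825²) = 1/√0.319375 = 1.7695.
Total energy: E = γmc² = 1.7695 × 1875.6 MeV = 3320 MeV.

3320 MeV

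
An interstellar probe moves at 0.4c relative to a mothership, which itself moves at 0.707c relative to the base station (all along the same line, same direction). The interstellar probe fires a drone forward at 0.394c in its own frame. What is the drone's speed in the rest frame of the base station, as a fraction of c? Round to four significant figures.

First combine the drone and interstellar probe (S''→S'): u₁ = (0.394 + 0.4)/(1 + 0.394×0.4) = 0.794/1.1576 = 0.6859.
Then combine with the mothership (S'→S): u = (0.6859 + 0.707)/(1 + 0.6859×0.707) = 1.3929/1.4849313 = 0.93802.

0.9380c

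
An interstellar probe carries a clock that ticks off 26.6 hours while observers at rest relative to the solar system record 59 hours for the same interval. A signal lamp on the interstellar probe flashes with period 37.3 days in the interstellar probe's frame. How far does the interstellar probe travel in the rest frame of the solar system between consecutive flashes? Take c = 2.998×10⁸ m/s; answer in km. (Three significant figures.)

1.91×10^12 km

γ = Δt/Δτ = 59/26.6 = 2.21805.
β = √(1 − 1/γ²) = 0.8926. Lab-frame period = γτ = 2.21805×37.3 days = 82.733 days. Distance = βc × γτ = 0.8926 × 2.998×10⁸ m/s × 7148131.2 s = 1.9129×10^15 m = 1.91×10^12 km.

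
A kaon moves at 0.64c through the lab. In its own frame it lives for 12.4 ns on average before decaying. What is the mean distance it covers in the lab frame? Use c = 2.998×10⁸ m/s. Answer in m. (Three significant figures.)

3.10 m

Lorentz factor: γ = (1 − 0.4096)^(−1/2) = 1.3014.
Lab-frame lifetime: Δt = γτ = 1.3014 × 12.4 ns = 16.137 ns.
Distance: d = vΔt = 0.64 × 2.998×10⁸ m/s × 1.6137×10^-8 s = 3.10 m.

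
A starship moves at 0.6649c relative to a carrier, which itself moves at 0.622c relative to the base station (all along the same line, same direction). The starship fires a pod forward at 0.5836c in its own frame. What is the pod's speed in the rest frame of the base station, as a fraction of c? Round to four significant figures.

First combine the pod and starship (S''→S'): u₁ = (0.5836 + 0.6649)/(1 + 0.5836×0.6649) = 1.2485/1.38803564 = 0.89947.
Then combine with the carrier (S'→S): u = (0.89947 + 0.622)/(1 + 0.89947×0.622) = 1.52147/1.55947034 = 0.97563.

0.9756c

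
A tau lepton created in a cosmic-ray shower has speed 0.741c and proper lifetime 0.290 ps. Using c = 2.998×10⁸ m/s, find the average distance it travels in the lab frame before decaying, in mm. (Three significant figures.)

0.0959 mm

Lorentz factor: γ = (1 − 0.549081)^(−1/2) = 1.4892.
Lab-frame lifetime: Δt = γτ = 1.4892 × 0.290 ps = 0.43187 ps.
Distance: d = vΔt = 0.741 × 2.998×10⁸ m/s × 4.3187×10^-13 s = 9.59×10^-5 m = 0.0959 mm.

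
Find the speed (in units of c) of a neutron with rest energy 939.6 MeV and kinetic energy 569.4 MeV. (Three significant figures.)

γ = 1 + K/(mc²) = 1 + 569.4/939.6 = 1.606.
β = √(1 − 1/γ²) = √(1 − 0.387712) = √0.612288 = 0.782.

0.782c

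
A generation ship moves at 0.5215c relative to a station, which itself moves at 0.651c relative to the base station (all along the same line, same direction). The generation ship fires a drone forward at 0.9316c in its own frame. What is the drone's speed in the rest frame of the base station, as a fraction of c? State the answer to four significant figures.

Apply u = (u'+v)/(1+u'v) twice. Drone in the station frame: (0.9316+0.5215)/(1+0.9316·0.5215) = 1.4531/1.4858294 = 0.97797c.
That velocity, transformed to the rest frame of the base station: (0.97797+0.651)/(1+0.97797·0.651) = 1.62897/1.63665847 = 0.9953c.

0.9953c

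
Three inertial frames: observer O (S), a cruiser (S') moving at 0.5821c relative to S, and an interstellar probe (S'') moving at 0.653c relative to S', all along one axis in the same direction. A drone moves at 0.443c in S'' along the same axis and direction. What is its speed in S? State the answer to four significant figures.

Apply u = (u'+v)/(1+u'v) twice. Drone in the cruiser frame: (0.443+0.653)/(1+0.443·0.653) = 1.096/1.289279 = 0.85009c.
That velocity, transformed to the rest frame of observer O: (0.85009+0.5821)/(1+0.85009·0.5821) = 1.43219/1.494837389 = 0.95809c.

0.9581c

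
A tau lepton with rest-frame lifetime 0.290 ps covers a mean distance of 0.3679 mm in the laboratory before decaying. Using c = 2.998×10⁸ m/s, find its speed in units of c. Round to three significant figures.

0.973c

d = βγcτ ⇒ βγ = d/(cτ) = 3.679×10^-4 m / (8.6942×10^-5 m) = 4.2316.
β = (βγ)/√(1+(βγ)²) = 4.2316/√18.9064 = 0.973.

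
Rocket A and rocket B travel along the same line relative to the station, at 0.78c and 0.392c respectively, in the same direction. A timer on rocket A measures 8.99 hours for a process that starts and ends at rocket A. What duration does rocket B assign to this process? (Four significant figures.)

10.84 hours

The velocity of rocket A relative to rocket B is (0.78 − 0.392)c / (1 − 0.78×0.392) = 0.55888c; relative speed 0.55888c.
γ for this relative speed: γ = 1/√(1 − 0.312347) = 1.2059.
The clock on rocket A records proper time, so rocket B measures Δt = γΔτ = 1.2059 × 8.99 = 10.84 hours.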